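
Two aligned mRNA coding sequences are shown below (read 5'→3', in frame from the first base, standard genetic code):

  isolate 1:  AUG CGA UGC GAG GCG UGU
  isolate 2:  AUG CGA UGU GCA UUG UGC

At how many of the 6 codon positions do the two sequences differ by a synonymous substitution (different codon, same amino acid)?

2

Codon 1: AUG Met / AUG Met — identical.
Codon 2: CGA Arg / CGA Arg — identical.
Codon 3: UGC Cys / UGU Cys — synonymous.
Codon 4: GAG Glu / GCA Ala — nonsynonymous.
Codon 5: GCG Ala / UUG Leu — nonsynonymous.
Codon 6: UGU Cys / UGC Cys — synonymous.
Synonymous differences: 2.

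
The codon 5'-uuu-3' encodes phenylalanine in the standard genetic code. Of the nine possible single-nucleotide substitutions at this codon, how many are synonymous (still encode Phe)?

Position 1: none → 0 synonymous.
Position 2: none → 0 synonymous.
Position 3: UUC → 1 synonymous.
Total: 0 + 0 + 1 = 1.

1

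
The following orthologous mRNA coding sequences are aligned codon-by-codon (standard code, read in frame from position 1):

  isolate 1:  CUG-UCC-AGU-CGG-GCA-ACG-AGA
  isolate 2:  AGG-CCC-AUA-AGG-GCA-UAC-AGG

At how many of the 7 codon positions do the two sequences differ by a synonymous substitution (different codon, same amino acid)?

Codon 1: CUG Leu / AGG Arg — nonsynonymous.
Codon 2: UCC Ser / CCC Pro — nonsynonymous.
Codon 3: AGU Ser / AUA Ile — nonsynonymous.
Codon 4: CGG Arg / AGG Arg — synonymous.
Codon 5: GCA Ala / GCA Ala — identical.
Codon 6: ACG Thr / UAC Tyr — nonsynonymous.
Codon 7: AGA Arg / AGG Arg — synonymous.
Synonymous differences: 2.

2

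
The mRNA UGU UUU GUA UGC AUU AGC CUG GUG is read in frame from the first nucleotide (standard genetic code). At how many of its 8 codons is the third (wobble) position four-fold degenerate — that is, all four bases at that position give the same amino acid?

Codon 1 UGU (Cys): third position 2-fold.
Codon 2 UUU (Phe): third position 2-fold.
Codon 3 GUA (Val): third position 4-fold.
Codon 4 UGC (Cys): third position 2-fold.
Codon 5 AUU (Ile): third position 3-fold.
Codon 6 AGC (Ser): third position 2-fold.
Codon 7 CUG (Leu): third position 4-fold.
Codon 8 GUG (Val): third position 4-fold.
Four-fold degenerate third positions: 3.

3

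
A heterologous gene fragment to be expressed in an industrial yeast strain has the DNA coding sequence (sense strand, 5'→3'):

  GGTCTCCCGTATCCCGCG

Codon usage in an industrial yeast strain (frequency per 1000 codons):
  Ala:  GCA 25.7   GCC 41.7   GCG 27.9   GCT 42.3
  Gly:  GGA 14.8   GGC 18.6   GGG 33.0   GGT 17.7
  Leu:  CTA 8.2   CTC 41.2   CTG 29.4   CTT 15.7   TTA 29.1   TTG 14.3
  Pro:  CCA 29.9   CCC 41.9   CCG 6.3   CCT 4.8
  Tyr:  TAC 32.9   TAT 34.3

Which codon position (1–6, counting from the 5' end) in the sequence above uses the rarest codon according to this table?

3

Codon 1 GGT (Gly): 17.7 per 1000.
Codon 2 CTC (Leu): 41.2 per 1000.
Codon 3 CCG (Pro): 6.3 per 1000.
Codon 4 TAT (Tyr): 34.3 per 1000.
Codon 5 CCC (Pro): 41.9 per 1000.
Codon 6 GCG (Ala): 27.9 per 1000.
Lowest frequency is 6.3 at codon 3.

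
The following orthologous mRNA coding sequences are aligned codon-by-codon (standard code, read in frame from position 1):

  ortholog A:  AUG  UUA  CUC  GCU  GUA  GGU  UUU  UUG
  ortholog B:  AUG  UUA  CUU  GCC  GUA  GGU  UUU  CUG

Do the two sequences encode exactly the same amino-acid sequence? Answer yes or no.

yes

Codon 1: AUG Met / AUG Met — identical.
Codon 2: UUA Leu / UUA Leu — identical.
Codon 3: CUC Leu / CUU Leu — synonymous.
Codon 4: GCU Ala / GCC Ala — synonymous.
Codon 5: GUA Val / GUA Val — identical.
Codon 6: GGU Gly / GGU Gly — identical.
Codon 7: UUU Phe / UUU Phe — identical.
Codon 8: UUG Leu / CUG Leu — synonymous.
Nonsynonymous differences: 0 → same protein.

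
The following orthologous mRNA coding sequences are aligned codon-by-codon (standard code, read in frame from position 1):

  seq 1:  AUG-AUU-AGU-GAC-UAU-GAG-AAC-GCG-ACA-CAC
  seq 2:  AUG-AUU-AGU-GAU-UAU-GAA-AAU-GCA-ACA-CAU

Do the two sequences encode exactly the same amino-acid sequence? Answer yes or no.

yes

Codon 1: AUG Met / AUG Met — identical.
Codon 2: AUU Ile / AUU Ile — identical.
Codon 3: AGU Ser / AGU Ser — identical.
Codon 4: GAC Asp / GAU Asp — synonymous.
Codon 5: UAU Tyr / UAU Tyr — identical.
Codon 6: GAG Glu / GAA Glu — synonymous.
Codon 7: AAC Asn / AAU Asn — synonymous.
Codon 8: GCG Ala / GCA Ala — synonymous.
Codon 9: ACA Thr / ACA Thr — identical.
Codon 10: CAC His / CAU His — synonymous.
Nonsynonymous differences: 0 → same protein.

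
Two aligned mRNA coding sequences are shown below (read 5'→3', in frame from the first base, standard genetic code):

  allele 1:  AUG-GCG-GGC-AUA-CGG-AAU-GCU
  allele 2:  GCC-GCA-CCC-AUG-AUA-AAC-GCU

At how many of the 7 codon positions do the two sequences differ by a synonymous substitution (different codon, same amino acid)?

2

Codon 1: AUG Met / GCC Ala — nonsynonymous.
Codon 2: GCG Ala / GCA Ala — synonymous.
Codon 3: GGC Gly / CCC Pro — nonsynonymous.
Codon 4: AUA Ile / AUG Met — nonsynonymous.
Codon 5: CGG Arg / AUA Ile — nonsynonymous.
Codon 6: AAU Asn / AAC Asn — synonymous.
Codon 7: GCU Ala / GCU Ala — identical.
Synonymous differences: 2.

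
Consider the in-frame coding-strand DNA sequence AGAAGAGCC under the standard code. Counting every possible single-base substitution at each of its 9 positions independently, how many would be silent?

Codon 1 (AGA, Arg): 2 synonymous substitutions.
Codon 2 (AGA, Arg): 2 synonymous substitutions.
Codon 3 (GCC, Ala): 3 synonymous substitutions.
Total: 2 + 2 + 3 = 7.

7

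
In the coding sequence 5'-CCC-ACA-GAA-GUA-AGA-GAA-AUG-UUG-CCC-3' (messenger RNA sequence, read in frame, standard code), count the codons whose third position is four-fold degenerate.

4

Codon 1 CCC (Pro): third position 4-fold.
Codon 2 ACA (Thr): third position 4-fold.
Codon 3 GAA (Glu): third position 2-fold.
Codon 4 GUA (Val): third position 4-fold.
Codon 5 AGA (Arg): third position 2-fold.
Codon 6 GAA (Glu): third position 2-fold.
Codon 7 AUG (Met): third position 1-fold.
Codon 8 UUG (Leu): third position 2-fold.
Codon 9 CCC (Pro): third position 4-fold.
Four-fold degenerate third positions: 4.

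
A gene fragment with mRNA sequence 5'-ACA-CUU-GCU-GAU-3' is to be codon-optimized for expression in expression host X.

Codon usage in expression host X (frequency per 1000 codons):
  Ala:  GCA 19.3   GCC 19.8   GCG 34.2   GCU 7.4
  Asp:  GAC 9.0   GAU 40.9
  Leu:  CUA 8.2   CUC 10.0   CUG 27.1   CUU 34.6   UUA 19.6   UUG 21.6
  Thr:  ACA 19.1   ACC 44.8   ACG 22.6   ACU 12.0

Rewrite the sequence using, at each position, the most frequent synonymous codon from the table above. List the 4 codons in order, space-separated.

Codon 1 (Thr): best is ACC at 44.8.
Codon 2 (Leu): best is CUU at 34.6.
Codon 3 (Ala): best is GCG at 34.2.
Codon 4 (Asp): best is GAU at 40.9.

ACC CUU GCG GAU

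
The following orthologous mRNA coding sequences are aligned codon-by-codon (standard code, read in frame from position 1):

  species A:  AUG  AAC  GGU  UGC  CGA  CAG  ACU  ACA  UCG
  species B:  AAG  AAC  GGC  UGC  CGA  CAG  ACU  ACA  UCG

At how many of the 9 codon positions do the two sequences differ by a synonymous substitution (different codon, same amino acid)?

Codon 1: AUG Met / AAG Lys — nonsynonymous.
Codon 2: AAC Asn / AAC Asn — identical.
Codon 3: GGU Gly / GGC Gly — synonymous.
Codon 4: UGC Cys / UGC Cys — identical.
Codon 5: CGA Arg / CGA Arg — identical.
Codon 6: CAG Gln / CAG Gln — identical.
Codon 7: ACU Thr / ACU Thr — identical.
Codon 8: ACA Thr / ACA Thr — identical.
Codon 9: UCG Ser / UCG Ser — identical.
Synonymous differences: 1.

1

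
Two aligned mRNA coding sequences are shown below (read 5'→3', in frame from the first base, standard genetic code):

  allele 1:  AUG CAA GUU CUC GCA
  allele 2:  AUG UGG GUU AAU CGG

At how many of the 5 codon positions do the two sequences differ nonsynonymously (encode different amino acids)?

3

Codon 1: AUG Met / AUG Met — identical.
Codon 2: CAA Gln / UGG Trp — nonsynonymous.
Codon 3: GUU Val / GUU Val — identical.
Codon 4: CUC Leu / AAU Asn — nonsynonymous.
Codon 5: GCA Ala / CGG Arg — nonsynonymous.
Nonsynonymous differences: 3.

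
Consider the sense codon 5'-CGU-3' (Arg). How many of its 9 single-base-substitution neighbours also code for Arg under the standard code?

Position 1: none → 0 synonymous.
Position 2: none → 0 synonymous.
Position 3: CGC, CGA, CGG → 3 synonymous.
Total: 0 + 0 + 3 = 3.

3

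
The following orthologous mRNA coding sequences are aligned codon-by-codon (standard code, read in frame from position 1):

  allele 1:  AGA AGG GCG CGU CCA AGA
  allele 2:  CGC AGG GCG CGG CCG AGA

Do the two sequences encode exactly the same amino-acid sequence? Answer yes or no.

Codon 1: AGA Arg / CGC Arg — synonymous.
Codon 2: AGG Arg / AGG Arg — identical.
Codon 3: GCG Ala / GCG Ala — identical.
Codon 4: CGU Arg / CGG Arg — synonymous.
Codon 5: CCA Pro / CCG Pro — synonymous.
Codon 6: AGA Arg / AGA Arg — identical.
Nonsynonymous differences: 0 → same protein.

yes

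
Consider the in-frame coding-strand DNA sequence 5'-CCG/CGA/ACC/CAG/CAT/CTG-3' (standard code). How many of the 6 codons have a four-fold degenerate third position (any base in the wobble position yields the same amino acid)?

4

Codon 1 CCG (Pro): third position 4-fold.
Codon 2 CGA (Arg): third position 4-fold.
Codon 3 ACC (Thr): third position 4-fold.
Codon 4 CAG (Gln): third position 2-fold.
Codon 5 CAT (His): third position 2-fold.
Codon 6 CTG (Leu): third position 4-fold.
Four-fold degenerate third positions: 4.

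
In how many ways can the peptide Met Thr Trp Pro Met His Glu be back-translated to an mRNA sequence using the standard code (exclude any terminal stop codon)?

Met: 1 codon.
Thr: 4 codons.
Trp: 1 codon.
Pro: 4 codons.
Met: 1 codon.
His: 2 codons.
Glu: 2 codons.
1 × 4 × 1 × 4 × 1 × 2 × 2 = 64.

64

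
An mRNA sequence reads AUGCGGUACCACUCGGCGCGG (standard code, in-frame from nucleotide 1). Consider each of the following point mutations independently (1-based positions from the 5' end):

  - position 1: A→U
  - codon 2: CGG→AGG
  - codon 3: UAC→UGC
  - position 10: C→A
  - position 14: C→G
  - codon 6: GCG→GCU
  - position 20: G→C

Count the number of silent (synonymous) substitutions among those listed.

Codon 1: AUG (Met) → UUG (Leu) — missense.
Codon 2: CGG (Arg) → AGG (Arg) — synonymous.
Codon 3: UAC (Tyr) → UGC (Cys) — missense.
Codon 4: CAC (His) → AAC (Asn) — missense.
Codon 5: UCG (Ser) → UGG (Trp) — missense.
Codon 6: GCG (Ala) → GCU (Ala) — synonymous.
Codon 7: CGG (Arg) → CCG (Pro) — missense.
Synonymous: 2 of 7.

2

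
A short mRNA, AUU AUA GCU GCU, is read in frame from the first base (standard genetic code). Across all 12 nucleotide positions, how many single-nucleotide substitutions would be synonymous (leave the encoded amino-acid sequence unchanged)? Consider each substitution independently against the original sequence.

10

Codon 1 (AUU, Ile): 2 synonymous substitutions.
Codon 2 (AUA, Ile): 2 synonymous substitutions.
Codon 3 (GCU, Ala): 3 synonymous substitutions.
Codon 4 (GCU, Ala): 3 synonymous substitutions.
Total: 2 + 2 + 3 + 3 = 10.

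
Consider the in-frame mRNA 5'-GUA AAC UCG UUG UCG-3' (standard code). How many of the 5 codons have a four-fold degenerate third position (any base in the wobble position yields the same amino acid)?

Codon 1 GUA (Val): third position 4-fold.
Codon 2 AAC (Asn): third position 2-fold.
Codon 3 UCG (Ser): third position 4-fold.
Codon 4 UUG (Leu): third position 2-fold.
Codon 5 UCG (Ser): third position 4-fold.
Four-fold degenerate third positions: 3.

3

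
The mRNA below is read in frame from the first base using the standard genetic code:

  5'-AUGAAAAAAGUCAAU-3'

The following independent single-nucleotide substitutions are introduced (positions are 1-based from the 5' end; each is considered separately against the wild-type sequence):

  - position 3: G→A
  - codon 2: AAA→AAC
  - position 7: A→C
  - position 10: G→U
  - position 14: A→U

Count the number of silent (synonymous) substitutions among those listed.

Codon 1: AUG (Met) → AUA (Ile) — missense.
Codon 2: AAA (Lys) → AAC (Asn) — missense.
Codon 3: AAA (Lys) → CAA (Gln) — missense.
Codon 4: GUC (Val) → UUC (Phe) — missense.
Codon 5: AAU (Asn) → AUU (Ile) — missense.
Synonymous: 0 of 5.

0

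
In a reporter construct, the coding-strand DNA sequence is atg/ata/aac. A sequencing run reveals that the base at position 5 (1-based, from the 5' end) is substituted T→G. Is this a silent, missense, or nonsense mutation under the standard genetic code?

missense

Position 5 falls in codon 2: ATA → Ile.
After the substitution the codon is AGA → Arg.
Ile ≠ Arg, so this is a missense mutation.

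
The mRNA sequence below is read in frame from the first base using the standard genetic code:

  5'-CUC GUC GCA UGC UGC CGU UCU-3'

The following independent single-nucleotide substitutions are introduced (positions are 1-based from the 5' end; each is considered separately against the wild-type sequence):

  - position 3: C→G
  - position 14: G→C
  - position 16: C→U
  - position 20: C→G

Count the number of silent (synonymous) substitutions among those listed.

1

Codon 1: CUC (Leu) → CUG (Leu) — synonymous.
Codon 5: UGC (Cys) → UCC (Ser) — missense.
Codon 6: CGU (Arg) → UGU (Cys) — missense.
Codon 7: UCU (Ser) → UGU (Cys) — missense.
Synonymous: 1 of 4.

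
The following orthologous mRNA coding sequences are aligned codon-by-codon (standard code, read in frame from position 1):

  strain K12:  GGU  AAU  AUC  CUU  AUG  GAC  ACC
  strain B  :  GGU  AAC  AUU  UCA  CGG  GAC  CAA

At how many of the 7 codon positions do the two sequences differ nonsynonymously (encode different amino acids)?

Codon 1: GGU Gly / GGU Gly — identical.
Codon 2: AAU Asn / AAC Asn — synonymous.
Codon 3: AUC Ile / AUU Ile — synonymous.
Codon 4: CUU Leu / UCA Ser — nonsynonymous.
Codon 5: AUG Met / CGG Arg — nonsynonymous.
Codon 6: GAC Asp / GAC Asp — identical.
Codon 7: ACC Thr / CAA Gln — nonsynonymous.
Nonsynonymous differences: 3.

3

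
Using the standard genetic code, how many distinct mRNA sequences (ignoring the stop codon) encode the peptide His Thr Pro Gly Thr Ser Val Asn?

24576

His: 2 codons.
Thr: 4 codons.
Pro: 4 codons.
Gly: 4 codons.
Thr: 4 codons.
Ser: 6 codons.
Val: 4 codons.
Asn: 2 codons.
2 × 4 × 4 × 4 × 4 × 6 × 4 × 2 = 24576.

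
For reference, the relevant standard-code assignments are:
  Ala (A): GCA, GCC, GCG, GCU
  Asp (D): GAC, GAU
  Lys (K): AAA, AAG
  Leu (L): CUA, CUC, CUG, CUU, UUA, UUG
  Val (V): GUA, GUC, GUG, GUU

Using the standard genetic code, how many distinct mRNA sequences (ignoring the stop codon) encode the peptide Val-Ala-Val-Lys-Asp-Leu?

Val: 4 codons.
Ala: 4 codons.
Val: 4 codons.
Lys: 2 codons.
Asp: 2 codons.
Leu: 6 codons.
4 × 4 × 4 × 2 × 2 × 6 = 1536.

1536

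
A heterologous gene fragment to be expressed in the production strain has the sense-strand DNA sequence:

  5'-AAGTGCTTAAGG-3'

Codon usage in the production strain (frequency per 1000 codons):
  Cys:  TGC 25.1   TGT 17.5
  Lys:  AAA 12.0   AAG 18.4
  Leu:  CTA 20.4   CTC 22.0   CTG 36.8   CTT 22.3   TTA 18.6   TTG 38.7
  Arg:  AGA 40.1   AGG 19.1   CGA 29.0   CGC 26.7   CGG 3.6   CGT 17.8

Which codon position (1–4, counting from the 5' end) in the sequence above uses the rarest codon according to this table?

1

Codon 1 AAG (Lys): 18.4 per 1000.
Codon 2 TGC (Cys): 25.1 per 1000.
Codon 3 TTA (Leu): 18.6 per 1000.
Codon 4 AGG (Arg): 19.1 per 1000.
Lowest frequency is 18.4 at codon 1.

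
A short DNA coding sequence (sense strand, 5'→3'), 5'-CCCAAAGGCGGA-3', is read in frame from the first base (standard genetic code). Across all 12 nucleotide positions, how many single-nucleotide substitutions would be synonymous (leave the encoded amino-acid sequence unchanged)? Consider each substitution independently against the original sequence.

Codon 1 (CCC, Pro): 3 synonymous substitutions.
Codon 2 (AAA, Lys): 1 synonymous substitution.
Codon 3 (GGC, Gly): 3 synonymous substitutions.
Codon 4 (GGA, Gly): 3 synonymous substitutions.
Total: 3 + 1 + 3 + 3 = 10.

10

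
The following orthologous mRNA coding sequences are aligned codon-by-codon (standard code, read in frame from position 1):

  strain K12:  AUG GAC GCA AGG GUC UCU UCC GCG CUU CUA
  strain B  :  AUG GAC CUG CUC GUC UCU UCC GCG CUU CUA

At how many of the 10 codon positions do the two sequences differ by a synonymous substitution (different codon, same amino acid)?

0

Codon 1: AUG Met / AUG Met — identical.
Codon 2: GAC Asp / GAC Asp — identical.
Codon 3: GCA Ala / CUG Leu — nonsynonymous.
Codon 4: AGG Arg / CUC Leu — nonsynonymous.
Codon 5: GUC Val / GUC Val — identical.
Codon 6: UCU Ser / UCU Ser — identical.
Codon 7: UCC Ser / UCC Ser — identical.
Codon 8: GCG Ala / GCG Ala — identical.
Codon 9: CUU Leu / CUU Leu — identical.
Codon 10: CUA Leu / CUA Leu — identical.
Synonymous differences: 0.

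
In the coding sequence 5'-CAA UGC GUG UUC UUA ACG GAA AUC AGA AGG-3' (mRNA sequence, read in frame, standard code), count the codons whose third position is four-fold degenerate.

Codon 1 CAA (Gln): third position 2-fold.
Codon 2 UGC (Cys): third position 2-fold.
Codon 3 GUG (Val): third position 4-fold.
Codon 4 UUC (Phe): third position 2-fold.
Codon 5 UUA (Leu): third position 2-fold.
Codon 6 ACG (Thr): third position 4-fold.
Codon 7 GAA (Glu): third position 2-fold.
Codon 8 AUC (Ile): third position 3-fold.
Codon 9 AGA (Arg): third position 2-fold.
Codon 10 AGG (Arg): third position 2-fold.
Four-fold degenerate third positions: 2.

2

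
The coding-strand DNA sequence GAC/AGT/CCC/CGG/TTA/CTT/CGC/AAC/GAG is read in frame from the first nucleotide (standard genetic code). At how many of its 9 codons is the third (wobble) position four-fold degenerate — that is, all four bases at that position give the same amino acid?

4

Codon 1 GAC (Asp): third position 2-fold.
Codon 2 AGT (Ser): third position 2-fold.
Codon 3 CCC (Pro): third position 4-fold.
Codon 4 CGG (Arg): third position 4-fold.
Codon 5 TTA (Leu): third position 2-fold.
Codon 6 CTT (Leu): third position 4-fold.
Codon 7 CGC (Arg): third position 4-fold.
Codon 8 AAC (Asn): third position 2-fold.
Codon 9 GAG (Glu): third position 2-fold.
Four-fold degenerate third positions: 4.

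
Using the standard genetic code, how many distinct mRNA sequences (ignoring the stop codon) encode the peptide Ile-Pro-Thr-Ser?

Ile: 3 codons.
Pro: 4 codons.
Thr: 4 codons.
Ser: 6 codons.
3 × 4 × 4 × 6 = 288.

288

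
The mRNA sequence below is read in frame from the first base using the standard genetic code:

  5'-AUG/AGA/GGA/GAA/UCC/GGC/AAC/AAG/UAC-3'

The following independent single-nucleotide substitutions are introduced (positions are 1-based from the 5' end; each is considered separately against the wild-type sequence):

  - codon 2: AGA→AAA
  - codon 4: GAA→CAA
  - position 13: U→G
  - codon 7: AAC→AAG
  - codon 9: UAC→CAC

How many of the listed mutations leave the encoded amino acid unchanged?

Codon 2: AGA (Arg) → AAA (Lys) — missense.
Codon 4: GAA (Glu) → CAA (Gln) — missense.
Codon 5: UCC (Ser) → GCC (Ala) — missense.
Codon 7: AAC (Asn) → AAG (Lys) — missense.
Codon 9: UAC (Tyr) → CAC (His) — missense.
Synonymous: 0 of 5.

0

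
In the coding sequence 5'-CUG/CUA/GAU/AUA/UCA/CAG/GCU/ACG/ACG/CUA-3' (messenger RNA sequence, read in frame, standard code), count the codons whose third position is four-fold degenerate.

7

Codon 1 CUG (Leu): third position 4-fold.
Codon 2 CUA (Leu): third position 4-fold.
Codon 3 GAU (Asp): third position 2-fold.
Codon 4 AUA (Ile): third position 3-fold.
Codon 5 UCA (Ser): third position 4-fold.
Codon 6 CAG (Gln): third position 2-fold.
Codon 7 GCU (Ala): third position 4-fold.
Codon 8 ACG (Thr): third position 4-fold.
Codon 9 ACG (Thr): third position 4-fold.
Codon 10 CUA (Leu): third position 4-fold.
Four-fold degenerate third positions: 7.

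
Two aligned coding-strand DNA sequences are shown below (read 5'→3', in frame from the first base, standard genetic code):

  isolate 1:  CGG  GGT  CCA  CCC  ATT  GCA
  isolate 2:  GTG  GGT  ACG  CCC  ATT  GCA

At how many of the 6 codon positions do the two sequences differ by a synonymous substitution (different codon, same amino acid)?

0

Codon 1: CGG Arg / GTG Val — nonsynonymous.
Codon 2: GGT Gly / GGT Gly — identical.
Codon 3: CCA Pro / ACG Thr — nonsynonymous.
Codon 4: CCC Pro / CCC Pro — identical.
Codon 5: ATT Ile / ATT Ile — identical.
Codon 6: GCA Ala / GCA Ala — identical.
Synonymous differences: 0.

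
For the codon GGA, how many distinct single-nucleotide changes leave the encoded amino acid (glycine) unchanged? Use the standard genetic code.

Position 1: none → 0 synonymous.
Position 2: none → 0 synonymous.
Position 3: GGU, GGC, GGG → 3 synonymous.
Total: 0 + 0 + 3 = 3.

3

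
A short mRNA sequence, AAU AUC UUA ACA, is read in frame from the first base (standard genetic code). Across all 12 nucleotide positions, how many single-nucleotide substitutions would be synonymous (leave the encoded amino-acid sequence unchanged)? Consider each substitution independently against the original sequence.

Codon 1 (AAU, Asn): 1 synonymous substitution.
Codon 2 (AUC, Ile): 2 synonymous substitutions.
Codon 3 (UUA, Leu): 2 synonymous substitutions.
Codon 4 (ACA, Thr): 3 synonymous substitutions.
Total: 1 + 2 + 2 + 3 = 8.

8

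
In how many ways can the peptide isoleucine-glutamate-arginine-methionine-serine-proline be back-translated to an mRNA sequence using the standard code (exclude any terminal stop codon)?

Ile: 3 codons.
Glu: 2 codons.
Arg: 6 codons.
Met: 1 codon.
Ser: 6 codons.
Pro: 4 codons.
3 × 2 × 6 × 1 × 6 × 4 = 864.

864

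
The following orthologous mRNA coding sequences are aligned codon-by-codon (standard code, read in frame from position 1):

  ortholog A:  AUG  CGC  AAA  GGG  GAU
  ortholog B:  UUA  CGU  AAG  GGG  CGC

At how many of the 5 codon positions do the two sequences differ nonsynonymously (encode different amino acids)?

2

Codon 1: AUG Met / UUA Leu — nonsynonymous.
Codon 2: CGC Arg / CGU Arg — synonymous.
Codon 3: AAA Lys / AAG Lys — synonymous.
Codon 4: GGG Gly / GGG Gly — identical.
Codon 5: GAU Asp / CGC Arg — nonsynonymous.
Nonsynonymous differences: 2.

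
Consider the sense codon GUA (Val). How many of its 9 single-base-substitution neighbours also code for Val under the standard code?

Position 1: none → 0 synonymous.
Position 2: none → 0 synonymous.
Position 3: GUU, GUC, GUG → 3 synonymous.
Total: 0 + 0 + 3 = 3.

3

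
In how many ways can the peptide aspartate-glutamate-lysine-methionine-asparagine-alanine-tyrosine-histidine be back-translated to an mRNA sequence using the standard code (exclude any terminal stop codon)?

Asp: 2 codons.
Glu: 2 codons.
Lys: 2 codons.
Met: 1 codon.
Asn: 2 codons.
Ala: 4 codons.
Tyr: 2 codons.
His: 2 codons.
2 × 2 × 2 × 1 × 2 × 4 × 2 × 2 = 256.

256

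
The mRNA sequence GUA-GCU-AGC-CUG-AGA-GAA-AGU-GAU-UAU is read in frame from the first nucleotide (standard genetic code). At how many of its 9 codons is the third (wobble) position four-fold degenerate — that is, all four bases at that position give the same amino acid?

Codon 1 GUA (Val): third position 4-fold.
Codon 2 GCU (Ala): third position 4-fold.
Codon 3 AGC (Ser): third position 2-fold.
Codon 4 CUG (Leu): third position 4-fold.
Codon 5 AGA (Arg): third position 2-fold.
Codon 6 GAA (Glu): third position 2-fold.
Codon 7 AGU (Ser): third position 2-fold.
Codon 8 GAU (Asp): third position 2-fold.
Codon 9 UAU (Tyr): third position 2-fold.
Four-fold degenerate third positions: 3.

3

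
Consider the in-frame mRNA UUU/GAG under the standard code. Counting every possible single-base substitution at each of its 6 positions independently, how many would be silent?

2

Codon 1 (UUU, Phe): 1 synonymous substitution.
Codon 2 (GAG, Glu): 1 synonymous substitution.
Total: 1 + 1 = 2.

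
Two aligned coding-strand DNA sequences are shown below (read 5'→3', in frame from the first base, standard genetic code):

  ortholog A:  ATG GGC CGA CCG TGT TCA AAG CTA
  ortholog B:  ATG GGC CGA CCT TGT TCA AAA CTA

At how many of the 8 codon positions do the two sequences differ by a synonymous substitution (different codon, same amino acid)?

2

Codon 1: ATG Met / ATG Met — identical.
Codon 2: GGC Gly / GGC Gly — identical.
Codon 3: CGA Arg / CGA Arg — identical.
Codon 4: CCG Pro / CCT Pro — synonymous.
Codon 5: TGT Cys / TGT Cys — identical.
Codon 6: TCA Ser / TCA Ser — identical.
Codon 7: AAG Lys / AAA Lys — synonymous.
Codon 8: CTA Leu / CTA Leu — identical.
Synonymous differences: 2.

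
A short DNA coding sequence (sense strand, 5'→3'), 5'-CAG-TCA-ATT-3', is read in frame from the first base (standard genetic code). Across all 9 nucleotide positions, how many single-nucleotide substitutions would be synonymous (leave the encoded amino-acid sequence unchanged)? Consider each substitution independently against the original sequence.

6

Codon 1 (CAG, Gln): 1 synonymous substitution.
Codon 2 (TCA, Ser): 3 synonymous substitutions.
Codon 3 (ATT, Ile): 2 synonymous substitutions.
Total: 1 + 3 + 2 = 6.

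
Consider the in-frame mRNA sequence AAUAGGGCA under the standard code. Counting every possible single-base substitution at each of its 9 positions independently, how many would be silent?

6

Codon 1 (AAU, Asn): 1 synonymous substitution.
Codon 2 (AGG, Arg): 2 synonymous substitutions.
Codon 3 (GCA, Ala): 3 synonymous substitutions.
Total: 1 + 2 + 3 = 6.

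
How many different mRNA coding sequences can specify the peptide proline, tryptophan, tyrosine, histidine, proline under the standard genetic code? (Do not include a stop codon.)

64

Pro: 4 codons.
Trp: 1 codon.
Tyr: 2 codons.
His: 2 codons.
Pro: 4 codons.
4 × 1 × 2 × 2 × 4 = 64.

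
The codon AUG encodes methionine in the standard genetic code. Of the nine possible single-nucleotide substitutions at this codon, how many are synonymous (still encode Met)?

0

Position 1: none → 0 synonymous.
Position 2: none → 0 synonymous.
Position 3: none → 0 synonymous.
Total: 0 + 0 + 0 = 0.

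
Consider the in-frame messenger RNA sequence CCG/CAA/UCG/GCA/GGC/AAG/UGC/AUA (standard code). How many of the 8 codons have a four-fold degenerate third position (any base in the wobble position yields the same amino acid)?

4

Codon 1 CCG (Pro): third position 4-fold.
Codon 2 CAA (Gln): third position 2-fold.
Codon 3 UCG (Ser): third position 4-fold.
Codon 4 GCA (Ala): third position 4-fold.
Codon 5 GGC (Gly): third position 4-fold.
Codon 6 AAG (Lys): third position 2-fold.
Codon 7 UGC (Cys): third position 2-fold.
Codon 8 AUA (Ile): third position 3-fold.
Four-fold degenerate third positions: 4.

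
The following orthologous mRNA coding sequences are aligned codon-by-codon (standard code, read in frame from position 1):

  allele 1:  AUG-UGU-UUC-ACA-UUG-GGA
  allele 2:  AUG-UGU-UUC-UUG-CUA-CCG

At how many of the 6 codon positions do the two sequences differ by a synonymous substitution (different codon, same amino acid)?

Codon 1: AUG Met / AUG Met — identical.
Codon 2: UGU Cys / UGU Cys — identical.
Codon 3: UUC Phe / UUC Phe — identical.
Codon 4: ACA Thr / UUG Leu — nonsynonymous.
Codon 5: UUG Leu / CUA Leu — synonymous.
Codon 6: GGA Gly / CCG Pro — nonsynonymous.
Synonymous differences: 1.

1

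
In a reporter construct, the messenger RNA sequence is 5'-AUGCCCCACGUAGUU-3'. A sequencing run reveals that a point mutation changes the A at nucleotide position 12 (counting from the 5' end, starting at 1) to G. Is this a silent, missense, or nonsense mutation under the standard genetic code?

silent

Position 12 falls in codon 4: GUA → Val.
After the substitution the codon is GUG → Val.
Both encode Val, so the change is synonymous.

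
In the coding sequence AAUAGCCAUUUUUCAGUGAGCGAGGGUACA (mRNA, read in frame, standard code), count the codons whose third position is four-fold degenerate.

4

Codon 1 AAU (Asn): third position 2-fold.
Codon 2 AGC (Ser): third position 2-fold.
Codon 3 CAU (His): third position 2-fold.
Codon 4 UUU (Phe): third position 2-fold.
Codon 5 UCA (Ser): third position 4-fold.
Codon 6 GUG (Val): third position 4-fold.
Codon 7 AGC (Ser): third position 2-fold.
Codon 8 GAG (Glu): third position 2-fold.
Codon 9 GGU (Gly): third position 4-fold.
Codon 10 ACA (Thr): third position 4-fold.
Four-fold degenerate third positions: 4.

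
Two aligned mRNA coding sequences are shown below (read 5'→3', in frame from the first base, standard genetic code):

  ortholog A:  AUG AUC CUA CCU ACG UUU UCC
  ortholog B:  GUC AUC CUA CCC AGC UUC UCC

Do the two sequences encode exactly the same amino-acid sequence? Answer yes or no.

no

Codon 1: AUG Met / GUC Val — nonsynonymous.
Codon 2: AUC Ile / AUC Ile — identical.
Codon 3: CUA Leu / CUA Leu — identical.
Codon 4: CCU Pro / CCC Pro — synonymous.
Codon 5: ACG Thr / AGC Ser — nonsynonymous.
Codon 6: UUU Phe / UUC Phe — synonymous.
Codon 7: UCC Ser / UCC Ser — identical.
Nonsynonymous differences: 2 → different protein.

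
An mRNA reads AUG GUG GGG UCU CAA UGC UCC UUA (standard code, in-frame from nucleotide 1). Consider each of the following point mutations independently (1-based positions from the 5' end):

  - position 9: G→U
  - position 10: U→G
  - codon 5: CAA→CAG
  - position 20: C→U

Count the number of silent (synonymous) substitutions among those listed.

Codon 3: GGG (Gly) → GGU (Gly) — synonymous.
Codon 4: UCU (Ser) → GCU (Ala) — missense.
Codon 5: CAA (Gln) → CAG (Gln) — synonymous.
Codon 7: UCC (Ser) → UUC (Phe) — missense.
Synonymous: 2 of 4.

2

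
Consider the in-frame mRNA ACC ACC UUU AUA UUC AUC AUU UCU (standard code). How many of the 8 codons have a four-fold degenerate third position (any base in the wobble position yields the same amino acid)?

Codon 1 ACC (Thr): third position 4-fold.
Codon 2 ACC (Thr): third position 4-fold.
Codon 3 UUU (Phe): third position 2-fold.
Codon 4 AUA (Ile): third position 3-fold.
Codon 5 UUC (Phe): third position 2-fold.
Codon 6 AUC (Ile): third position 3-fold.
Codon 7 AUU (Ile): third position 3-fold.
Codon 8 UCU (Ser): third position 4-fold.
Four-fold degenerate third positions: 3.

3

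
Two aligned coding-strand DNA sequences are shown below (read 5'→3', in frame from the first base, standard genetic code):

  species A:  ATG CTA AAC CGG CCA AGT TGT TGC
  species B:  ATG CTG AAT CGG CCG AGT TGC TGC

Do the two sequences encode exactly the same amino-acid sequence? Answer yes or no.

Codon 1: ATG Met / ATG Met — identical.
Codon 2: CTA Leu / CTG Leu — synonymous.
Codon 3: AAC Asn / AAT Asn — synonymous.
Codon 4: CGG Arg / CGG Arg — identical.
Codon 5: CCA Pro / CCG Pro — synonymous.
Codon 6: AGT Ser / AGT Ser — identical.
Codon 7: TGT Cys / TGC Cys — synonymous.
Codon 8: TGC Cys / TGC Cys — identical.
Nonsynonymous differences: 0 → same protein.

yes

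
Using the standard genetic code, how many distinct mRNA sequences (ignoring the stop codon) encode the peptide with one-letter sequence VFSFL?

576

Val: 4 codons.
Phe: 2 codons.
Ser: 6 codons.
Phe: 2 codons.
Leu: 6 codons.
4 × 2 × 6 × 2 × 6 = 576.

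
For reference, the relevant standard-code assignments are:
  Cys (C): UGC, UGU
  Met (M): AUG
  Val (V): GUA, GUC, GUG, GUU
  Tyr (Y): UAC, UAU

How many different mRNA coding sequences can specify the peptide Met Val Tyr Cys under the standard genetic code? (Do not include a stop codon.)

Met: 1 codon.
Val: 4 codons.
Tyr: 2 codons.
Cys: 2 codons.
1 × 4 × 2 × 2 = 16.

16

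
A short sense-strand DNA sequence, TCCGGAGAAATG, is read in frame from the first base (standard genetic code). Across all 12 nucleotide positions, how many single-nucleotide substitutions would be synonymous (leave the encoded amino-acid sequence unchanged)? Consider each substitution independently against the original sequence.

Codon 1 (TCC, Ser): 3 synonymous substitutions.
Codon 2 (GGA, Gly): 3 synonymous substitutions.
Codon 3 (GAA, Glu): 1 synonymous substitution.
Codon 4 (ATG, Met): 0 synonymous substitutions.
Total: 3 + 3 + 1 + 0 = 7.

7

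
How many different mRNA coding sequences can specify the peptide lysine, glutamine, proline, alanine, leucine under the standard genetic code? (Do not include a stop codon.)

Lys: 2 codons.
Gln: 2 codons.
Pro: 4 codons.
Ala: 4 codons.
Leu: 6 codons.
2 × 2 × 4 × 4 × 6 = 384.

384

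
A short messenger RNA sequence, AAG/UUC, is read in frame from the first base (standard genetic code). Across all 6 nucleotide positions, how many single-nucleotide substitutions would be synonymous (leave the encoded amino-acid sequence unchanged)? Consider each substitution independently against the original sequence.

Codon 1 (AAG, Lys): 1 synonymous substitution.
Codon 2 (UUC, Phe): 1 synonymous substitution.
Total: 1 + 1 = 2.

2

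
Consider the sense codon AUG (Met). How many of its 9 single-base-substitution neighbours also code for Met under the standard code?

0

Position 1: none → 0 synonymous.
Position 2: none → 0 synonymous.
Position 3: none → 0 synonymous.
Total: 0 + 0 + 0 = 0.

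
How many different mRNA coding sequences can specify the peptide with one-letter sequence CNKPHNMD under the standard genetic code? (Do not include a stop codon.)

256

Cys: 2 codons.
Asn: 2 codons.
Lys: 2 codons.
Pro: 4 codons.
His: 2 codons.
Asn: 2 codons.
Met: 1 codon.
Asp: 2 codons.
2 × 2 × 2 × 4 × 2 × 2 × 1 × 2 = 256.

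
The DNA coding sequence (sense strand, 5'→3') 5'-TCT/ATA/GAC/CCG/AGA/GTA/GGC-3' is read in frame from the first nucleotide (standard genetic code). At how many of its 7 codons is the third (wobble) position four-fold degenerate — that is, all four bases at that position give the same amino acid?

Codon 1 TCT (Ser): third position 4-fold.
Codon 2 ATA (Ile): third position 3-fold.
Codon 3 GAC (Asp): third position 2-fold.
Codon 4 CCG (Pro): third position 4-fold.
Codon 5 AGA (Arg): third position 2-fold.
Codon 6 GTA (Val): third position 4-fold.
Codon 7 GGC (Gly): third position 4-fold.
Four-fold degenerate third positions: 4.

4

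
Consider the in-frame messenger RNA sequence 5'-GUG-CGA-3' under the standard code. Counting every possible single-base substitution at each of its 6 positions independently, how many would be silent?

7

Codon 1 (GUG, Val): 3 synonymous substitutions.
Codon 2 (CGA, Arg): 4 synonymous substitutions.
Total: 3 + 4 = 7.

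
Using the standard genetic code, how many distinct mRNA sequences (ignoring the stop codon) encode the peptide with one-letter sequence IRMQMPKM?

288

Ile: 3 codons.
Arg: 6 codons.
Met: 1 codon.
Gln: 2 codons.
Met: 1 codon.
Pro: 4 codons.
Lys: 2 codons.
Met: 1 codon.
3 × 6 × 1 × 2 × 1 × 4 × 2 × 1 = 288.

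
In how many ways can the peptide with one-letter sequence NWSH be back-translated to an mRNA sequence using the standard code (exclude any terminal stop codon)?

Asn: 2 codons.
Trp: 1 codon.
Ser: 6 codons.
His: 2 codons.
2 × 1 × 6 × 2 = 24.

24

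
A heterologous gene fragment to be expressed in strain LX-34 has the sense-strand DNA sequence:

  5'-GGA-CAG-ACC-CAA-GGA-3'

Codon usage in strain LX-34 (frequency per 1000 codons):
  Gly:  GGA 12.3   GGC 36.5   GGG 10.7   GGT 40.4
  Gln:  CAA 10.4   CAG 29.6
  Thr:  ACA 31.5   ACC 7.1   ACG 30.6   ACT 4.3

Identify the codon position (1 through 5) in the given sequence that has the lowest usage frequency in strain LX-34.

Codon 1 GGA (Gly): 12.3 per 1000.
Codon 2 CAG (Gln): 29.6 per 1000.
Codon 3 ACC (Thr): 7.1 per 1000.
Codon 4 CAA (Gln): 10.4 per 1000.
Codon 5 GGA (Gly): 12.3 per 1000.
Lowest frequency is 7.1 at codon 3.

3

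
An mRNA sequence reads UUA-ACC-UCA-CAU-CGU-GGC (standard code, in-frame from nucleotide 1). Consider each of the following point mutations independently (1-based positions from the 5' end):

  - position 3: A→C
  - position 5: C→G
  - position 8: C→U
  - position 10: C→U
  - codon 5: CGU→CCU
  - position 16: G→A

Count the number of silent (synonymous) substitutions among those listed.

0

Codon 1: UUA (Leu) → UUC (Phe) — missense.
Codon 2: ACC (Thr) → AGC (Ser) — missense.
Codon 3: UCA (Ser) → UUA (Leu) — missense.
Codon 4: CAU (His) → UAU (Tyr) — missense.
Codon 5: CGU (Arg) → CCU (Pro) — missense.
Codon 6: GGC (Gly) → AGC (Ser) — missense.
Synonymous: 0 of 6.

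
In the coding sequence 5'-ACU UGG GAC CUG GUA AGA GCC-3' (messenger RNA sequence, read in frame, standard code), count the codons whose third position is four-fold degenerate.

Codon 1 ACU (Thr): third position 4-fold.
Codon 2 UGG (Trp): third position 1-fold.
Codon 3 GAC (Asp): third position 2-fold.
Codon 4 CUG (Leu): third position 4-fold.
Codon 5 GUA (Val): third position 4-fold.
Codon 6 AGA (Arg): third position 2-fold.
Codon 7 GCC (Ala): third position 4-fold.
Four-fold degenerate third positions: 4.

4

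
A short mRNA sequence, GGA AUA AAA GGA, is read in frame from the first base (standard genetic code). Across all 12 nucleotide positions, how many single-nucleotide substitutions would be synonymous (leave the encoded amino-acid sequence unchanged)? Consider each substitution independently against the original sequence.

9

Codon 1 (GGA, Gly): 3 synonymous substitutions.
Codon 2 (AUA, Ile): 2 synonymous substitutions.
Codon 3 (AAA, Lys): 1 synonymous substitution.
Codon 4 (GGA, Gly): 3 synonymous substitutions.
Total: 3 + 2 + 1 + 3 = 9.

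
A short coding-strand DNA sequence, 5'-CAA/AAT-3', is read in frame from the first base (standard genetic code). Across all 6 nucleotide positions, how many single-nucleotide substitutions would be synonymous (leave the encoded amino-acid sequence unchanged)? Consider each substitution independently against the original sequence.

2

Codon 1 (CAA, Gln): 1 synonymous substitution.
Codon 2 (AAT, Asn): 1 synonymous substitution.
Total: 1 + 1 = 2.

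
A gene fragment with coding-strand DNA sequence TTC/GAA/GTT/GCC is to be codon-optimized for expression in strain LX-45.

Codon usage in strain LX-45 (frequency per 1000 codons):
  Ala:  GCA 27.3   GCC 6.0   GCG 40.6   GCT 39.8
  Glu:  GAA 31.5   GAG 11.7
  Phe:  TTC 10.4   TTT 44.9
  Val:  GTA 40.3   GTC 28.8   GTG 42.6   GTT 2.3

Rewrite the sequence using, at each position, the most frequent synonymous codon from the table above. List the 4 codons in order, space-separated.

TTT GAA GTG GCG

Codon 1 (Phe): best is TTT at 44.9.
Codon 2 (Glu): best is GAA at 31.5.
Codon 3 (Val): best is GTG at 42.6.
Codon 4 (Ala): best is GCG at 40.6.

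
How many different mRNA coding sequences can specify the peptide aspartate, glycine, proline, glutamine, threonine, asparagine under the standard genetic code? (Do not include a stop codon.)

512

Asp: 2 codons.
Gly: 4 codons.
Pro: 4 codons.
Gln: 2 codons.
Thr: 4 codons.
Asn: 2 codons.
2 × 4 × 4 × 2 × 4 × 2 = 512.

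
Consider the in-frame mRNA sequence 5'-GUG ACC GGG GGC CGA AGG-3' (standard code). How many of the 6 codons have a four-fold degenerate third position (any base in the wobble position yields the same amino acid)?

5

Codon 1 GUG (Val): third position 4-fold.
Codon 2 ACC (Thr): third position 4-fold.
Codon 3 GGG (Gly): third position 4-fold.
Codon 4 GGC (Gly): third position 4-fold.
Codon 5 CGA (Arg): third position 4-fold.
Codon 6 AGG (Arg): third position 2-fold.
Four-fold degenerate third positions: 5.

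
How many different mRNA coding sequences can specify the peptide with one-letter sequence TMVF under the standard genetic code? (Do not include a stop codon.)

32

Thr: 4 codons.
Met: 1 codon.
Val: 4 codons.
Phe: 2 codons.
4 × 1 × 4 × 2 = 32.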